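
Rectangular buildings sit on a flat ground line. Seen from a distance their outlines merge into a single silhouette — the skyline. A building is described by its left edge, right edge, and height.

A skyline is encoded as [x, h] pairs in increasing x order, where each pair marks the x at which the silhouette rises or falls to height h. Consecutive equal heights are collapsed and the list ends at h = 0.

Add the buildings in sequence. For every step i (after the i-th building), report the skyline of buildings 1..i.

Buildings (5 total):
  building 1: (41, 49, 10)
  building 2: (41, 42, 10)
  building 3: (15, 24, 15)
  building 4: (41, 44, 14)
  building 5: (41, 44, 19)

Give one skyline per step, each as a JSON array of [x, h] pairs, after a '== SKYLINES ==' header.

== SKYLINES ==
[[41,10],[49,0]]
[[41,10],[49,0]]
[[15,15],[24,0],[41,10],[49,0]]
[[15,15],[24,0],[41,14],[44,10],[49,0]]
[[15,15],[24,0],[41,19],[44,10],[49,0]]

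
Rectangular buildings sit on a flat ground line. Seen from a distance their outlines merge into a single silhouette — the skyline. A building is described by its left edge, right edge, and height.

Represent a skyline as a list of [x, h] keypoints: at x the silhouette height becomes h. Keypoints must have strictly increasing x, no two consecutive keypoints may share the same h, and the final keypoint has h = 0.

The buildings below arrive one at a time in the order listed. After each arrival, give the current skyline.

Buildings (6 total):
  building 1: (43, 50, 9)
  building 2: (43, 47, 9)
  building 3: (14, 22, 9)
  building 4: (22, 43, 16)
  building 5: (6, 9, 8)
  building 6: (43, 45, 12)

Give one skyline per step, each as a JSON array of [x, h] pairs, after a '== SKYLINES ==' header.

== SKYLINES ==
[[43,9],[50,0]]
[[43,9],[50,0]]
[[14,9],[22,0],[43,9],[50,0]]
[[14,9],[22,16],[43,9],[50,0]]
[[6,8],[9,0],[14,9],[22,16],[43,9],[50,0]]
[[6,8],[9,0],[14,9],[22,16],[43,12],[45,9],[50,0]]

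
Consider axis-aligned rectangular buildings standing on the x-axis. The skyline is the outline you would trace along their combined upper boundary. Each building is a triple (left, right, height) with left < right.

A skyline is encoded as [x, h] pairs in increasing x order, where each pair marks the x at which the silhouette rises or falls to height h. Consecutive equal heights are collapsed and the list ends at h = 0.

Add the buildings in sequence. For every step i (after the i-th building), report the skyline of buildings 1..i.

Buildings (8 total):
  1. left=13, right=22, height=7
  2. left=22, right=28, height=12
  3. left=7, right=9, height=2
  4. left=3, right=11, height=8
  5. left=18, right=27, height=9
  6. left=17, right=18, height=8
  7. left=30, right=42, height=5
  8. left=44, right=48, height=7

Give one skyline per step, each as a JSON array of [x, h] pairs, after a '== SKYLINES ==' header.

== SKYLINES ==
[[13,7],[22,0]]
[[13,7],[22,12],[28,0]]
[[7,2],[9,0],[13,7],[22,12],[28,0]]
[[3,8],[11,0],[13,7],[22,12],[28,0]]
[[3,8],[11,0],[13,7],[18,9],[22,12],[28,0]]
[[3,8],[11,0],[13,7],[17,8],[18,9],[22,12],[28,0]]
[[3,8],[11,0],[13,7],[17,8],[18,9],[22,12],[28,0],[30,5],[42,0]]
[[3,8],[11,0],[13,7],[17,8],[18,9],[22,12],[28,0],[30,5],[42,0],[44,7],[48,0]]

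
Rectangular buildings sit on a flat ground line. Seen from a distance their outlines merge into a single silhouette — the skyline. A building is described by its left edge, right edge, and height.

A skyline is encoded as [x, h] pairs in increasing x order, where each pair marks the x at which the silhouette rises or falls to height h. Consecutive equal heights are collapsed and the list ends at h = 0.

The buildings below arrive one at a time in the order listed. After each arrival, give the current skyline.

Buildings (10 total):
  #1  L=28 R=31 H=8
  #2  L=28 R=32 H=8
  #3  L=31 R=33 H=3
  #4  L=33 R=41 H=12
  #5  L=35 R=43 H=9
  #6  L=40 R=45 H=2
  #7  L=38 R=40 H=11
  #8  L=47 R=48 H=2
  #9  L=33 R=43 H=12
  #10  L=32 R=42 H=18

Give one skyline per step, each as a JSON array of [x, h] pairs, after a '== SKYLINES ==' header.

== SKYLINES ==
[[28,8],[31,0]]
[[28,8],[32,0]]
[[28,8],[32,3],[33,0]]
[[28,8],[32,3],[33,12],[41,0]]
[[28,8],[32,3],[33,12],[41,9],[43,0]]
[[28,8],[32,3],[33,12],[41,9],[43,2],[45,0]]
[[28,8],[32,3],[33,12],[41,9],[43,2],[45,0]]
[[28,8],[32,3],[33,12],[41,9],[43,2],[45,0],[47,2],[48,0]]
[[28,8],[32,3],[33,12],[43,2],[45,0],[47,2],[48,0]]
[[28,8],[32,18],[42,12],[43,2],[45,0],[47,2],[48,0]]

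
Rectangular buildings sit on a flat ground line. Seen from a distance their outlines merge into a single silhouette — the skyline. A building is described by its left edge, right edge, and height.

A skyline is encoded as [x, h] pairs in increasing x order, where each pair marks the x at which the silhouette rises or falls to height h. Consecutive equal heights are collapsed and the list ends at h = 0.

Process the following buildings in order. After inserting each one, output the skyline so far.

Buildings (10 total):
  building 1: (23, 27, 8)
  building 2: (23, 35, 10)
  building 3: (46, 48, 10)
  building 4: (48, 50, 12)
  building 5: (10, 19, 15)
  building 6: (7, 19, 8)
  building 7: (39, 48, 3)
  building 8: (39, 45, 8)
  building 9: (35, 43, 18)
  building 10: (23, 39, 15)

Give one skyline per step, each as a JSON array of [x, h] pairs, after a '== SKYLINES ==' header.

== SKYLINES ==
[[23,8],[27,0]]
[[23,10],[35,0]]
[[23,10],[35,0],[46,10],[48,0]]
[[23,10],[35,0],[46,10],[48,12],[50,0]]
[[10,15],[19,0],[23,10],[35,0],[46,10],[48,12],[50,0]]
[[7,8],[10,15],[19,0],[23,10],[35,0],[46,10],[48,12],[50,0]]
[[7,8],[10,15],[19,0],[23,10],[35,0],[39,3],[46,10],[48,12],[50,0]]
[[7,8],[10,15],[19,0],[23,10],[35,0],[39,8],[45,3],[46,10],[48,12],[50,0]]
[[7,8],[10,15],[19,0],[23,10],[35,18],[43,8],[45,3],[46,10],[48,12],[50,0]]
[[7,8],[10,15],[19,0],[23,15],[35,18],[43,8],[45,3],[46,10],[48,12],[50,0]]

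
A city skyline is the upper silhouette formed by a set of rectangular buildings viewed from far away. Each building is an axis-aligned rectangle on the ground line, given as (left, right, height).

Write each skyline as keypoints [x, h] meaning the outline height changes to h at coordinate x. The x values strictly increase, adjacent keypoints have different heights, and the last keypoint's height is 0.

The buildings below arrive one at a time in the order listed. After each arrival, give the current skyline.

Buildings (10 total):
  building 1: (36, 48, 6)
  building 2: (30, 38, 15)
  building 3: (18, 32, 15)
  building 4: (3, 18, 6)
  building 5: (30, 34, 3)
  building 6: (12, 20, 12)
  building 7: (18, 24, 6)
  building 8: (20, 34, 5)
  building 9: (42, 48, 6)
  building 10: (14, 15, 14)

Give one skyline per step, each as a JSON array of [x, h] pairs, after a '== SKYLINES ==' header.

== SKYLINES ==
[[36,6],[48,0]]
[[30,15],[38,6],[48,0]]
[[18,15],[38,6],[48,0]]
[[3,6],[18,15],[38,6],[48,0]]
[[3,6],[18,15],[38,6],[48,0]]
[[3,6],[12,12],[18,15],[38,6],[48,0]]
[[3,6],[12,12],[18,15],[38,6],[48,0]]
[[3,6],[12,12],[18,15],[38,6],[48,0]]
[[3,6],[12,12],[18,15],[38,6],[48,0]]
[[3,6],[12,12],[14,14],[15,12],[18,15],[38,6],[48,0]]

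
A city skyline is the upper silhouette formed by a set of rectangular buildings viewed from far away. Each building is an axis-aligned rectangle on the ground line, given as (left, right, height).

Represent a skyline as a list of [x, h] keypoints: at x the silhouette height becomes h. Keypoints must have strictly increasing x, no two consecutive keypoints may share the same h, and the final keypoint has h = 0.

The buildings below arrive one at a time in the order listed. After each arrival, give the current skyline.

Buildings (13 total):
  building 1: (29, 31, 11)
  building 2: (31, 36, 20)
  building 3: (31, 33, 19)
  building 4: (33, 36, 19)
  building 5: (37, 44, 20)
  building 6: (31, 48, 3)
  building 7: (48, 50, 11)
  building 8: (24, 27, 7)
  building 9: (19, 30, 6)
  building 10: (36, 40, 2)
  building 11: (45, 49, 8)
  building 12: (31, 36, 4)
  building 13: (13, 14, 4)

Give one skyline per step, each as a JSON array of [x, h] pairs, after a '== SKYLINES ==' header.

== SKYLINES ==
[[29,11],[31,0]]
[[29,11],[31,20],[36,0]]
[[29,11],[31,20],[36,0]]
[[29,11],[31,20],[36,0]]
[[29,11],[31,20],[36,0],[37,20],[44,0]]
[[29,11],[31,20],[36,3],[37,20],[44,3],[48,0]]
[[29,11],[31,20],[36,3],[37,20],[44,3],[48,11],[50,0]]
[[24,7],[27,0],[29,11],[31,20],[36,3],[37,20],[44,3],[48,11],[50,0]]
[[19,6],[24,7],[27,6],[29,11],[31,20],[36,3],[37,20],[44,3],[48,11],[50,0]]
[[19,6],[24,7],[27,6],[29,11],[31,20],[36,3],[37,20],[44,3],[48,11],[50,0]]
[[19,6],[24,7],[27,6],[29,11],[31,20],[36,3],[37,20],[44,3],[45,8],[48,11],[50,0]]
[[19,6],[24,7],[27,6],[29,11],[31,20],[36,3],[37,20],[44,3],[45,8],[48,11],[50,0]]
[[13,4],[14,0],[19,6],[24,7],[27,6],[29,11],[31,20],[36,3],[37,20],[44,3],[45,8],[48,11],[50,0]]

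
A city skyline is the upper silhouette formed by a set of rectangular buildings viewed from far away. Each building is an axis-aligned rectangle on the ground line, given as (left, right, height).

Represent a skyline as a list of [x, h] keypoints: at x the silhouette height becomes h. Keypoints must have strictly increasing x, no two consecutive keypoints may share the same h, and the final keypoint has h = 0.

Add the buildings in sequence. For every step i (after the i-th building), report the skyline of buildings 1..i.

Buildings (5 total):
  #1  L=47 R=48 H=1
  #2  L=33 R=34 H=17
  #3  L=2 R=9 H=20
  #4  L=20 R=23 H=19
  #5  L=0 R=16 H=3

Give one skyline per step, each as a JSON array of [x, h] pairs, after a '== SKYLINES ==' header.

== SKYLINES ==
[[47,1],[48,0]]
[[33,17],[34,0],[47,1],[48,0]]
[[2,20],[9,0],[33,17],[34,0],[47,1],[48,0]]
[[2,20],[9,0],[20,19],[23,0],[33,17],[34,0],[47,1],[48,0]]
[[0,3],[2,20],[9,3],[16,0],[20,19],[23,0],[33,17],[34,0],[47,1],[48,0]]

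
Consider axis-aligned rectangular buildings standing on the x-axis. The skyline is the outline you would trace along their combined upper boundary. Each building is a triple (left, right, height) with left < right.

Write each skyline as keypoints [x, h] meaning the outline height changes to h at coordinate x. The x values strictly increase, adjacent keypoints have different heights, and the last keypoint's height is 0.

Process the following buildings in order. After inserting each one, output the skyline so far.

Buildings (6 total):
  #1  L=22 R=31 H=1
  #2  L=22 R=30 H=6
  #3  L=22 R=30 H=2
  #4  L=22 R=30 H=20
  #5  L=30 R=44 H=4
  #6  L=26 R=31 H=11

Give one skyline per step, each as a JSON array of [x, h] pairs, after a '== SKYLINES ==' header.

== SKYLINES ==
[[22,1],[31,0]]
[[22,6],[30,1],[31,0]]
[[22,6],[30,1],[31,0]]
[[22,20],[30,1],[31,0]]
[[22,20],[30,4],[44,0]]
[[22,20],[30,11],[31,4],[44,0]]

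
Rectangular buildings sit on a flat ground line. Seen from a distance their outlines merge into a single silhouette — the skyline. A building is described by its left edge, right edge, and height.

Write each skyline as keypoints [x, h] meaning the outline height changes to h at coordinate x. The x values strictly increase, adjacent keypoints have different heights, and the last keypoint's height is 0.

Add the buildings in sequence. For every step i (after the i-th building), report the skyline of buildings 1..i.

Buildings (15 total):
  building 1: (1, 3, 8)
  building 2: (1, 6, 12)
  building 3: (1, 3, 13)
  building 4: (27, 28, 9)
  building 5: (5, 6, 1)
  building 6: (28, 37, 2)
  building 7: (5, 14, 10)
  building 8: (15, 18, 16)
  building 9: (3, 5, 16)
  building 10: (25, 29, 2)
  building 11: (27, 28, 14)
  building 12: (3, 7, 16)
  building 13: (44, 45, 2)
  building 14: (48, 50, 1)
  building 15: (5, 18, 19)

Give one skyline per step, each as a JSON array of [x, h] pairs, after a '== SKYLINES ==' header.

== SKYLINES ==
[[1,8],[3,0]]
[[1,12],[6,0]]
[[1,13],[3,12],[6,0]]
[[1,13],[3,12],[6,0],[27,9],[28,0]]
[[1,13],[3,12],[6,0],[27,9],[28,0]]
[[1,13],[3,12],[6,0],[27,9],[28,2],[37,0]]
[[1,13],[3,12],[6,10],[14,0],[27,9],[28,2],[37,0]]
[[1,13],[3,12],[6,10],[14,0],[15,16],[18,0],[27,9],[28,2],[37,0]]
[[1,13],[3,16],[5,12],[6,10],[14,0],[15,16],[18,0],[27,9],[28,2],[37,0]]
[[1,13],[3,16],[5,12],[6,10],[14,0],[15,16],[18,0],[25,2],[27,9],[28,2],[37,0]]
[[1,13],[3,16],[5,12],[6,10],[14,0],[15,16],[18,0],[25,2],[27,14],[28,2],[37,0]]
[[1,13],[3,16],[7,10],[14,0],[15,16],[18,0],[25,2],[27,14],[28,2],[37,0]]
[[1,13],[3,16],[7,10],[14,0],[15,16],[18,0],[25,2],[27,14],[28,2],[37,0],[44,2],[45,0]]
[[1,13],[3,16],[7,10],[14,0],[15,16],[18,0],[25,2],[27,14],[28,2],[37,0],[44,2],[45,0],[48,1],[50,0]]
[[1,13],[3,16],[5,19],[18,0],[25,2],[27,14],[28,2],[37,0],[44,2],[45,0],[48,1],[50,0]]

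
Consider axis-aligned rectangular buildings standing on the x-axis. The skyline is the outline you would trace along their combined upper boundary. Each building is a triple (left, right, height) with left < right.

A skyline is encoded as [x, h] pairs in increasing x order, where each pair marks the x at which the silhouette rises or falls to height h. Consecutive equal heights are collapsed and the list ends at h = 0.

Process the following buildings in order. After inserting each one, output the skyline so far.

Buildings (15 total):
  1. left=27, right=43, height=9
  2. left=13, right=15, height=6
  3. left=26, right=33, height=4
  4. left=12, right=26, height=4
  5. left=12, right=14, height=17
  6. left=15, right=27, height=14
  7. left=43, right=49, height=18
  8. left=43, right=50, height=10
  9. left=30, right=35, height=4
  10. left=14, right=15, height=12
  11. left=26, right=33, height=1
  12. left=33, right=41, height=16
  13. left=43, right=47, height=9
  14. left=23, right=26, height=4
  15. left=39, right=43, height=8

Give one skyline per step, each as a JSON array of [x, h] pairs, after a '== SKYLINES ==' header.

== SKYLINES ==
[[27,9],[43,0]]
[[13,6],[15,0],[27,9],[43,0]]
[[13,6],[15,0],[26,4],[27,9],[43,0]]
[[12,4],[13,6],[15,4],[27,9],[43,0]]
[[12,17],[14,6],[15,4],[27,9],[43,0]]
[[12,17],[14,6],[15,14],[27,9],[43,0]]
[[12,17],[14,6],[15,14],[27,9],[43,18],[49,0]]
[[12,17],[14,6],[15,14],[27,9],[43,18],[49,10],[50,0]]
[[12,17],[14,6],[15,14],[27,9],[43,18],[49,10],[50,0]]
[[12,17],[14,12],[15,14],[27,9],[43,18],[49,10],[50,0]]
[[12,17],[14,12],[15,14],[27,9],[43,18],[49,10],[50,0]]
[[12,17],[14,12],[15,14],[27,9],[33,16],[41,9],[43,18],[49,10],[50,0]]
[[12,17],[14,12],[15,14],[27,9],[33,16],[41,9],[43,18],[49,10],[50,0]]
[[12,17],[14,12],[15,14],[27,9],[33,16],[41,9],[43,18],[49,10],[50,0]]
[[12,17],[14,12],[15,14],[27,9],[33,16],[41,9],[43,18],[49,10],[50,0]]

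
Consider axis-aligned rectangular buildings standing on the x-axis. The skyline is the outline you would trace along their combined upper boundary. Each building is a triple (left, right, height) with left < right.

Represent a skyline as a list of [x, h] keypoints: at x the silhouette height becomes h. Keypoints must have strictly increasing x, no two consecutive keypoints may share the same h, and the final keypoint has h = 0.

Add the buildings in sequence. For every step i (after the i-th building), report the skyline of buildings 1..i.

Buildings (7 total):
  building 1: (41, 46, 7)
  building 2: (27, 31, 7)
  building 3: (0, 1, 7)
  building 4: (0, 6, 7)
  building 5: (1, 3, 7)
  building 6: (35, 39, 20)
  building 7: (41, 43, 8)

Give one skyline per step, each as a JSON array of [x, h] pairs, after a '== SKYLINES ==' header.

== SKYLINES ==
[[41,7],[46,0]]
[[27,7],[31,0],[41,7],[46,0]]
[[0,7],[1,0],[27,7],[31,0],[41,7],[46,0]]
[[0,7],[6,0],[27,7],[31,0],[41,7],[46,0]]
[[0,7],[6,0],[27,7],[31,0],[41,7],[46,0]]
[[0,7],[6,0],[27,7],[31,0],[35,20],[39,0],[41,7],[46,0]]
[[0,7],[6,0],[27,7],[31,0],[35,20],[39,0],[41,8],[43,7],[46,0]]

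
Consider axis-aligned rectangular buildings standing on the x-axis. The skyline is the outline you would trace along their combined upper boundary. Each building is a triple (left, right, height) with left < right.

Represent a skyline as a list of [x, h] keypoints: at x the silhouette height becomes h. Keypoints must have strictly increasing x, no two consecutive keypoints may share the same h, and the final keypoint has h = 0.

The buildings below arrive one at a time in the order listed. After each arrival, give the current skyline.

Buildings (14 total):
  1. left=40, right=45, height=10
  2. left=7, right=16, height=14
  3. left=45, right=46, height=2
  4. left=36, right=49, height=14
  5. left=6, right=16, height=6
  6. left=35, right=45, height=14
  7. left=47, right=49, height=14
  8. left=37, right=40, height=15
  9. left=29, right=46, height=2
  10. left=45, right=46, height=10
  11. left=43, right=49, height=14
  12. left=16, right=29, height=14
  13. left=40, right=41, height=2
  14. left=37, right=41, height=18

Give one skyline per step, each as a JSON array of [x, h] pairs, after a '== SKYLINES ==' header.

== SKYLINES ==
[[40,10],[45,0]]
[[7,14],[16,0],[40,10],[45,0]]
[[7,14],[16,0],[40,10],[45,2],[46,0]]
[[7,14],[16,0],[36,14],[49,0]]
[[6,6],[7,14],[16,0],[36,14],[49,0]]
[[6,6],[7,14],[16,0],[35,14],[49,0]]
[[6,6],[7,14],[16,0],[35,14],[49,0]]
[[6,6],[7,14],[16,0],[35,14],[37,15],[40,14],[49,0]]
[[6,6],[7,14],[16,0],[29,2],[35,14],[37,15],[40,14],[49,0]]
[[6,6],[7,14],[16,0],[29,2],[35,14],[37,15],[40,14],[49,0]]
[[6,6],[7,14],[16,0],[29,2],[35,14],[37,15],[40,14],[49,0]]
[[6,6],[7,14],[29,2],[35,14],[37,15],[40,14],[49,0]]
[[6,6],[7,14],[29,2],[35,14],[37,15],[40,14],[49,0]]
[[6,6],[7,14],[29,2],[35,14],[37,18],[41,14],[49,0]]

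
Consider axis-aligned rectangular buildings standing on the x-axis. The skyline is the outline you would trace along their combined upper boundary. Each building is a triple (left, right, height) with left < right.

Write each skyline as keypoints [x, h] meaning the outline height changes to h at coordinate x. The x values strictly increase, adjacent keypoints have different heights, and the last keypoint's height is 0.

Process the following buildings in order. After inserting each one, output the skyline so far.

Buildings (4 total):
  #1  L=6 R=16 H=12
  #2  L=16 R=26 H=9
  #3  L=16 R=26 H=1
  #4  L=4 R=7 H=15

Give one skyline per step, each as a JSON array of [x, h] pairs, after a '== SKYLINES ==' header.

== SKYLINES ==
[[6,12],[16,0]]
[[6,12],[16,9],[26,0]]
[[6,12],[16,9],[26,0]]
[[4,15],[7,12],[16,9],[26,0]]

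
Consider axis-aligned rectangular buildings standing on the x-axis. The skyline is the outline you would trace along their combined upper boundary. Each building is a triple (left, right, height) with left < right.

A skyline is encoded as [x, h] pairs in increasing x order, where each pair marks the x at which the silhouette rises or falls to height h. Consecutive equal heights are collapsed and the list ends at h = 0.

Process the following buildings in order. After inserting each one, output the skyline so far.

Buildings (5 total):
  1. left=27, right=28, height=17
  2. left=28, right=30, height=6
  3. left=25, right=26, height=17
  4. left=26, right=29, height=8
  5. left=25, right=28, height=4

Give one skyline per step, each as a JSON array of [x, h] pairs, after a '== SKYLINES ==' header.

== SKYLINES ==
[[27,17],[28,0]]
[[27,17],[28,6],[30,0]]
[[25,17],[26,0],[27,17],[28,6],[30,0]]
[[25,17],[26,8],[27,17],[28,8],[29,6],[30,0]]
[[25,17],[26,8],[27,17],[28,8],[29,6],[30,0]]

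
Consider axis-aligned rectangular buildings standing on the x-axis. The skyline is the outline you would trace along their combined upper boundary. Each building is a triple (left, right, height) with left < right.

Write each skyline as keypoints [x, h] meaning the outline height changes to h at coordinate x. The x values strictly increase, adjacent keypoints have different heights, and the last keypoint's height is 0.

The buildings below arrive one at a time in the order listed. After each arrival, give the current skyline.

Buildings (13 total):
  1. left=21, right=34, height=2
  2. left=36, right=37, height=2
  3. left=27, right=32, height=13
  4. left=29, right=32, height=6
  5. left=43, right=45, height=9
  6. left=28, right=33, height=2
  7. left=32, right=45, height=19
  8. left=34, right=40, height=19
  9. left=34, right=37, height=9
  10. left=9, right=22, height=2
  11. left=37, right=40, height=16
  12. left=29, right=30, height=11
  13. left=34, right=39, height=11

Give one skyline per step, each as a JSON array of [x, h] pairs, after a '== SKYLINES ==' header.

== SKYLINES ==
[[21,2],[34,0]]
[[21,2],[34,0],[36,2],[37,0]]
[[21,2],[27,13],[32,2],[34,0],[36,2],[37,0]]
[[21,2],[27,13],[32,2],[34,0],[36,2],[37,0]]
[[21,2],[27,13],[32,2],[34,0],[36,2],[37,0],[43,9],[45,0]]
[[21,2],[27,13],[32,2],[34,0],[36,2],[37,0],[43,9],[45,0]]
[[21,2],[27,13],[32,19],[45,0]]
[[21,2],[27,13],[32,19],[45,0]]
[[21,2],[27,13],[32,19],[45,0]]
[[9,2],[27,13],[32,19],[45,0]]
[[9,2],[27,13],[32,19],[45,0]]
[[9,2],[27,13],[32,19],[45,0]]
[[9,2],[27,13],[32,19],[45,0]]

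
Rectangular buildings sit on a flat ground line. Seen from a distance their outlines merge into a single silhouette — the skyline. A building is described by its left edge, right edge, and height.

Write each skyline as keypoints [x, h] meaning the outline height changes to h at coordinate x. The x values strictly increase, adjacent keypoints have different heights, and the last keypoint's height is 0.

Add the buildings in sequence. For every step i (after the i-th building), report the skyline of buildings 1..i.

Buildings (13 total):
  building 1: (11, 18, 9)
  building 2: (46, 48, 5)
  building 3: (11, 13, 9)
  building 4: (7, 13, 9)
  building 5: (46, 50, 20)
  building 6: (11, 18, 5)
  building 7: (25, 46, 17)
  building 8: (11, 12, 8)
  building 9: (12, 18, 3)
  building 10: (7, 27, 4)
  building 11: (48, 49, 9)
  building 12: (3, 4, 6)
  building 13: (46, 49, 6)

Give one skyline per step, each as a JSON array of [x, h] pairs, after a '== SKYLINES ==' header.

== SKYLINES ==
[[11,9],[18,0]]
[[11,9],[18,0],[46,5],[48,0]]
[[11,9],[18,0],[46,5],[48,0]]
[[7,9],[18,0],[46,5],[48,0]]
[[7,9],[18,0],[46,20],[50,0]]
[[7,9],[18,0],[46,20],[50,0]]
[[7,9],[18,0],[25,17],[46,20],[50,0]]
[[7,9],[18,0],[25,17],[46,20],[50,0]]
[[7,9],[18,0],[25,17],[46,20],[50,0]]
[[7,9],[18,4],[25,17],[46,20],[50,0]]
[[7,9],[18,4],[25,17],[46,20],[50,0]]
[[3,6],[4,0],[7,9],[18,4],[25,17],[46,20],[50,0]]
[[3,6],[4,0],[7,9],[18,4],[25,17],[46,20],[50,0]]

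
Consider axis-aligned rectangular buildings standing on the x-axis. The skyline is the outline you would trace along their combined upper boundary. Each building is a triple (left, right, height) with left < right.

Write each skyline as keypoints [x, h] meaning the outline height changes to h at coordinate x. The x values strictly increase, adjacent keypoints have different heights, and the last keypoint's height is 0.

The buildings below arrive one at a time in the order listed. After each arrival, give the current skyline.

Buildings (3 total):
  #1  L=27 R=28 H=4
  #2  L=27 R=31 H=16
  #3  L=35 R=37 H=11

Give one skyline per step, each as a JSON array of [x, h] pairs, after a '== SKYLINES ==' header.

== SKYLINES ==
[[27,4],[28,0]]
[[27,16],[31,0]]
[[27,16],[31,0],[35,11],[37,0]]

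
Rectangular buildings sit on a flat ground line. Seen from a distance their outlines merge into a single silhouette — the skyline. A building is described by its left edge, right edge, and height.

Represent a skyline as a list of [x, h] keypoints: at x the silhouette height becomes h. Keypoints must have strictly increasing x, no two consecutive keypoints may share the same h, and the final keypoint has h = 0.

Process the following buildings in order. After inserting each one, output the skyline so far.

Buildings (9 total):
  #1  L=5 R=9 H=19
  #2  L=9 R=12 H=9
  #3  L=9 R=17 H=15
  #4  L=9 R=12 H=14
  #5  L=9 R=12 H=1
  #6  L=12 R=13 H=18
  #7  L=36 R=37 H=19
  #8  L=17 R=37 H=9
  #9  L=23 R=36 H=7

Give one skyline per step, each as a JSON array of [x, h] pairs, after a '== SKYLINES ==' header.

== SKYLINES ==
[[5,19],[9,0]]
[[5,19],[9,9],[12,0]]
[[5,19],[9,15],[17,0]]
[[5,19],[9,15],[17,0]]
[[5,19],[9,15],[17,0]]
[[5,19],[9,15],[12,18],[13,15],[17,0]]
[[5,19],[9,15],[12,18],[13,15],[17,0],[36,19],[37,0]]
[[5,19],[9,15],[12,18],[13,15],[17,9],[36,19],[37,0]]
[[5,19],[9,15],[12,18],[13,15],[17,9],[36,19],[37,0]]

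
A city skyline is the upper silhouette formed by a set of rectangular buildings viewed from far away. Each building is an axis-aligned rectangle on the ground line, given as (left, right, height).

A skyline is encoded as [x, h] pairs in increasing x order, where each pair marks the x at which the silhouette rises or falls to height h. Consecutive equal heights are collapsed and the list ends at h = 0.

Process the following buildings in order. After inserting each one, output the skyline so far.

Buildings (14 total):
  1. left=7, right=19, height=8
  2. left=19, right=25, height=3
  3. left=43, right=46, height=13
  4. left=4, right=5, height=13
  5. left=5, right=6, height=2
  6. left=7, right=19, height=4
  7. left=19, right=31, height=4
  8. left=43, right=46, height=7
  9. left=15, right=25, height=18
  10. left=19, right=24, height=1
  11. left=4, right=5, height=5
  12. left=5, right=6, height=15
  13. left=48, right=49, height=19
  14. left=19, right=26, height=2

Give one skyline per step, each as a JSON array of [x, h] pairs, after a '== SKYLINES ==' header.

== SKYLINES ==
[[7,8],[19,0]]
[[7,8],[19,3],[25,0]]
[[7,8],[19,3],[25,0],[43,13],[46,0]]
[[4,13],[5,0],[7,8],[19,3],[25,0],[43,13],[46,0]]
[[4,13],[5,2],[6,0],[7,8],[19,3],[25,0],[43,13],[46,0]]
[[4,13],[5,2],[6,0],[7,8],[19,3],[25,0],[43,13],[46,0]]
[[4,13],[5,2],[6,0],[7,8],[19,4],[31,0],[43,13],[46,0]]
[[4,13],[5,2],[6,0],[7,8],[19,4],[31,0],[43,13],[46,0]]
[[4,13],[5,2],[6,0],[7,8],[15,18],[25,4],[31,0],[43,13],[46,0]]
[[4,13],[5,2],[6,0],[7,8],[15,18],[25,4],[31,0],[43,13],[46,0]]
[[4,13],[5,2],[6,0],[7,8],[15,18],[25,4],[31,0],[43,13],[46,0]]
[[4,13],[5,15],[6,0],[7,8],[15,18],[25,4],[31,0],[43,13],[46,0]]
[[4,13],[5,15],[6,0],[7,8],[15,18],[25,4],[31,0],[43,13],[46,0],[48,19],[49,0]]
[[4,13],[5,15],[6,0],[7,8],[15,18],[25,4],[31,0],[43,13],[46,0],[48,19],[49,0]]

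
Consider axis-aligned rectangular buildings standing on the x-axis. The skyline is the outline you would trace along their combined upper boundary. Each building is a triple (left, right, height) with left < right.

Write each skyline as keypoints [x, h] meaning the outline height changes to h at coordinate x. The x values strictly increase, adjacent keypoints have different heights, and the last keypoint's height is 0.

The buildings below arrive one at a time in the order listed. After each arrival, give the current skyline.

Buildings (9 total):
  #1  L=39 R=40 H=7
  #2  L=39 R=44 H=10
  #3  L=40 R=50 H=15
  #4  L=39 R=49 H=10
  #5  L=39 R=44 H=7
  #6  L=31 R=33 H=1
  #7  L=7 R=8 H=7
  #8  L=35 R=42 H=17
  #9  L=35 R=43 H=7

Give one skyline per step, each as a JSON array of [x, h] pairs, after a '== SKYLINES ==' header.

== SKYLINES ==
[[39,7],[40,0]]
[[39,10],[44,0]]
[[39,10],[40,15],[50,0]]
[[39,10],[40,15],[50,0]]
[[39,10],[40,15],[50,0]]
[[31,1],[33,0],[39,10],[40,15],[50,0]]
[[7,7],[8,0],[31,1],[33,0],[39,10],[40,15],[50,0]]
[[7,7],[8,0],[31,1],[33,0],[35,17],[42,15],[50,0]]
[[7,7],[8,0],[31,1],[33,0],[35,17],[42,15],[50,0]]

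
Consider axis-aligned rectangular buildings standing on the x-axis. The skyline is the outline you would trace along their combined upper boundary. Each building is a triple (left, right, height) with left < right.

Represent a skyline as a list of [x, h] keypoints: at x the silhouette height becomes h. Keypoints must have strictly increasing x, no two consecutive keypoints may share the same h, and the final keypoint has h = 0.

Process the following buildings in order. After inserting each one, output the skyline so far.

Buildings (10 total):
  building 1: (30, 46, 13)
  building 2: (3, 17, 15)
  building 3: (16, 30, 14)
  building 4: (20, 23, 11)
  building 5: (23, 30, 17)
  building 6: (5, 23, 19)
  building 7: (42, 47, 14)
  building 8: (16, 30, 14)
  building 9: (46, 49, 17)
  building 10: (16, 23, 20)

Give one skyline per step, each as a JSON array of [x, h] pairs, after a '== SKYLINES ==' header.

== SKYLINES ==
[[30,13],[46,0]]
[[3,15],[17,0],[30,13],[46,0]]
[[3,15],[17,14],[30,13],[46,0]]
[[3,15],[17,14],[30,13],[46,0]]
[[3,15],[17,14],[23,17],[30,13],[46,0]]
[[3,15],[5,19],[23,17],[30,13],[46,0]]
[[3,15],[5,19],[23,17],[30,13],[42,14],[47,0]]
[[3,15],[5,19],[23,17],[30,13],[42,14],[47,0]]
[[3,15],[5,19],[23,17],[30,13],[42,14],[46,17],[49,0]]
[[3,15],[5,19],[16,20],[23,17],[30,13],[42,14],[46,17],[49,0]]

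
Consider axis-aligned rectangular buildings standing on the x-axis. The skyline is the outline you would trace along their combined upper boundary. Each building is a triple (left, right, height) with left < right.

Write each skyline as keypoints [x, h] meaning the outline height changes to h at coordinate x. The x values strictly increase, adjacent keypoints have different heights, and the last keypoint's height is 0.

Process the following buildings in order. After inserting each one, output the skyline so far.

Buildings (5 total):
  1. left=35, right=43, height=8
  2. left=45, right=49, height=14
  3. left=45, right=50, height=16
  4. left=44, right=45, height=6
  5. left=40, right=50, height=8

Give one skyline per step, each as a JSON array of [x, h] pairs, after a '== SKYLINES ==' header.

== SKYLINES ==
[[35,8],[43,0]]
[[35,8],[43,0],[45,14],[49,0]]
[[35,8],[43,0],[45,16],[50,0]]
[[35,8],[43,0],[44,6],[45,16],[50,0]]
[[35,8],[45,16],[50,0]]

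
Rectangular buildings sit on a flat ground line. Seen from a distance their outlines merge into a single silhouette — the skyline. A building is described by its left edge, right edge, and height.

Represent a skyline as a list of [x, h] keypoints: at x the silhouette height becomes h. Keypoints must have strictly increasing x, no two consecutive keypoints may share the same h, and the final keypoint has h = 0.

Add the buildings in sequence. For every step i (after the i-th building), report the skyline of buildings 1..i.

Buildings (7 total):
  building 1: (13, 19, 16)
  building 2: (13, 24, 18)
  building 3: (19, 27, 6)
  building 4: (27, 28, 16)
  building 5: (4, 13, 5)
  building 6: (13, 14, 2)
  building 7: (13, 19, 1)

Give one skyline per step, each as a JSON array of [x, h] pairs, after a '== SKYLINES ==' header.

== SKYLINES ==
[[13,16],[19,0]]
[[13,18],[24,0]]
[[13,18],[24,6],[27,0]]
[[13,18],[24,6],[27,16],[28,0]]
[[4,5],[13,18],[24,6],[27,16],[28,0]]
[[4,5],[13,18],[24,6],[27,16],[28,0]]
[[4,5],[13,18],[24,6],[27,16],[28,0]]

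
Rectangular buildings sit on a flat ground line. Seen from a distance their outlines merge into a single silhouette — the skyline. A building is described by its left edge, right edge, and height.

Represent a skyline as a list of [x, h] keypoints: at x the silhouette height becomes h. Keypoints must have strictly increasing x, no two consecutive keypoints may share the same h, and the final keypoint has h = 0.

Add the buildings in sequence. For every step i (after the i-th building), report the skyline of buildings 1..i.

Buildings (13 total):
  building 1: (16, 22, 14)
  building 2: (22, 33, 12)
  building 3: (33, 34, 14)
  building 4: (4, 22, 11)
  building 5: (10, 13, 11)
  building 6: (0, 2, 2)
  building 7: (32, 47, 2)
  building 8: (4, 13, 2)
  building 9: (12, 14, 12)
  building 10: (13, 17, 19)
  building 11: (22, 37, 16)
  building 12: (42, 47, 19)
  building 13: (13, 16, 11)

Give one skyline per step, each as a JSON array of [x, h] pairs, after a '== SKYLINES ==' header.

== SKYLINES ==
[[16,14],[22,0]]
[[16,14],[22,12],[33,0]]
[[16,14],[22,12],[33,14],[34,0]]
[[4,11],[16,14],[22,12],[33,14],[34,0]]
[[4,11],[16,14],[22,12],[33,14],[34,0]]
[[0,2],[2,0],[4,11],[16,14],[22,12],[33,14],[34,0]]
[[0,2],[2,0],[4,11],[16,14],[22,12],[33,14],[34,2],[47,0]]
[[0,2],[2,0],[4,11],[16,14],[22,12],[33,14],[34,2],[47,0]]
[[0,2],[2,0],[4,11],[12,12],[14,11],[16,14],[22,12],[33,14],[34,2],[47,0]]
[[0,2],[2,0],[4,11],[12,12],[13,19],[17,14],[22,12],[33,14],[34,2],[47,0]]
[[0,2],[2,0],[4,11],[12,12],[13,19],[17,14],[22,16],[37,2],[47,0]]
[[0,2],[2,0],[4,11],[12,12],[13,19],[17,14],[22,16],[37,2],[42,19],[47,0]]
[[0,2],[2,0],[4,11],[12,12],[13,19],[17,14],[22,16],[37,2],[42,19],[47,0]]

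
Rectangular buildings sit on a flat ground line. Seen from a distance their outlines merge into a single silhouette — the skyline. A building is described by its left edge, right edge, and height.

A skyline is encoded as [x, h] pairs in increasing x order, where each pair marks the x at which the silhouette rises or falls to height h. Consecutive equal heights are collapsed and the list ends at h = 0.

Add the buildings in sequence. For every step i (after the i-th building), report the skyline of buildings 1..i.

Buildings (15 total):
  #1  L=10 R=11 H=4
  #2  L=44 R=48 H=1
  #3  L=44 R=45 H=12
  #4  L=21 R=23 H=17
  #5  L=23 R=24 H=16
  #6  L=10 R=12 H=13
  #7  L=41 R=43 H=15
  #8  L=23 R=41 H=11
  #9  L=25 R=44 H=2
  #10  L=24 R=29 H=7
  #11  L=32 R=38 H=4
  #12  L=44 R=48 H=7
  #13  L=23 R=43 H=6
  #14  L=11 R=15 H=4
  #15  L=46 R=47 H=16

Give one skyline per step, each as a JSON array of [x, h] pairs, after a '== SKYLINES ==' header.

== SKYLINES ==
[[10,4],[11,0]]
[[10,4],[11,0],[44,1],[48,0]]
[[10,4],[11,0],[44,12],[45,1],[48,0]]
[[10,4],[11,0],[21,17],[23,0],[44,12],[45,1],[48,0]]
[[10,4],[11,0],[21,17],[23,16],[24,0],[44,12],[45,1],[48,0]]
[[10,13],[12,0],[21,17],[23,16],[24,0],[44,12],[45,1],[48,0]]
[[10,13],[12,0],[21,17],[23,16],[24,0],[41,15],[43,0],[44,12],[45,1],[48,0]]
[[10,13],[12,0],[21,17],[23,16],[24,11],[41,15],[43,0],[44,12],[45,1],[48,0]]
[[10,13],[12,0],[21,17],[23,16],[24,11],[41,15],[43,2],[44,12],[45,1],[48,0]]
[[10,13],[12,0],[21,17],[23,16],[24,11],[41,15],[43,2],[44,12],[45,1],[48,0]]
[[10,13],[12,0],[21,17],[23,16],[24,11],[41,15],[43,2],[44,12],[45,1],[48,0]]
[[10,13],[12,0],[21,17],[23,16],[24,11],[41,15],[43,2],[44,12],[45,7],[48,0]]
[[10,13],[12,0],[21,17],[23,16],[24,11],[41,15],[43,2],[44,12],[45,7],[48,0]]
[[10,13],[12,4],[15,0],[21,17],[23,16],[24,11],[41,15],[43,2],[44,12],[45,7],[48,0]]
[[10,13],[12,4],[15,0],[21,17],[23,16],[24,11],[41,15],[43,2],[44,12],[45,7],[46,16],[47,7],[48,0]]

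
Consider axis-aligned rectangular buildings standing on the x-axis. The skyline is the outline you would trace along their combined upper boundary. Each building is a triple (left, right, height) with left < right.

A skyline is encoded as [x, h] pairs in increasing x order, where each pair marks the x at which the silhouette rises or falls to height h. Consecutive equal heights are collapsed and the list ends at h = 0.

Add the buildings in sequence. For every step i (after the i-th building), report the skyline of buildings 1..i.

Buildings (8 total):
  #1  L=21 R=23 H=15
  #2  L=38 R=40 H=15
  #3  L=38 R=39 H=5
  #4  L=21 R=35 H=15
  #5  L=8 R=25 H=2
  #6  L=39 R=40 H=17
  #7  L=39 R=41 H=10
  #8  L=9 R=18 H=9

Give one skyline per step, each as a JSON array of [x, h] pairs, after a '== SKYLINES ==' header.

== SKYLINES ==
[[21,15],[23,0]]
[[21,15],[23,0],[38,15],[40,0]]
[[21,15],[23,0],[38,15],[40,0]]
[[21,15],[35,0],[38,15],[40,0]]
[[8,2],[21,15],[35,0],[38,15],[40,0]]
[[8,2],[21,15],[35,0],[38,15],[39,17],[40,0]]
[[8,2],[21,15],[35,0],[38,15],[39,17],[40,10],[41,0]]
[[8,2],[9,9],[18,2],[21,15],[35,0],[38,15],[39,17],[40,10],[41,0]]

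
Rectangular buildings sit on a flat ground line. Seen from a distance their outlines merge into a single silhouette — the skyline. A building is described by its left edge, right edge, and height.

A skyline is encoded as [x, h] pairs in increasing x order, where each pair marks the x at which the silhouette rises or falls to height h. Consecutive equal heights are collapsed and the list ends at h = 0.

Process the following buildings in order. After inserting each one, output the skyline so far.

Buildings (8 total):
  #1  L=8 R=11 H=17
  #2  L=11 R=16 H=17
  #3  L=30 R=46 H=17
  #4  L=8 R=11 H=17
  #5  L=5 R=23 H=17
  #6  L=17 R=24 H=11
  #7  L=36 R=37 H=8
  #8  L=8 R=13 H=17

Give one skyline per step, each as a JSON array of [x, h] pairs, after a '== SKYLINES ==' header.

== SKYLINES ==
[[8,17],[11,0]]
[[8,17],[16,0]]
[[8,17],[16,0],[30,17],[46,0]]
[[8,17],[16,0],[30,17],[46,0]]
[[5,17],[23,0],[30,17],[46,0]]
[[5,17],[23,11],[24,0],[30,17],[46,0]]
[[5,17],[23,11],[24,0],[30,17],[46,0]]
[[5,17],[23,11],[24,0],[30,17],[46,0]]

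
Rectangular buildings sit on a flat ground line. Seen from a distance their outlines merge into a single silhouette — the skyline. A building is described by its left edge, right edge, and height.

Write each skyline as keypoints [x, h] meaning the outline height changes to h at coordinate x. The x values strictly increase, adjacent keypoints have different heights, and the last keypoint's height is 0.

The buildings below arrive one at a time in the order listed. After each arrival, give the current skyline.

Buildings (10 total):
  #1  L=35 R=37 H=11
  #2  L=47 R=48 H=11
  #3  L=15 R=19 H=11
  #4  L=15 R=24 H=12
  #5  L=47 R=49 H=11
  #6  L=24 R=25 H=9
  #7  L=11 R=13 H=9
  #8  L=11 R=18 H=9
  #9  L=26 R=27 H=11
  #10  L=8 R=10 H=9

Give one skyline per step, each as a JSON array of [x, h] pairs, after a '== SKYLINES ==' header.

== SKYLINES ==
[[35,11],[37,0]]
[[35,11],[37,0],[47,11],[48,0]]
[[15,11],[19,0],[35,11],[37,0],[47,11],[48,0]]
[[15,12],[24,0],[35,11],[37,0],[47,11],[48,0]]
[[15,12],[24,0],[35,11],[37,0],[47,11],[49,0]]
[[15,12],[24,9],[25,0],[35,11],[37,0],[47,11],[49,0]]
[[11,9],[13,0],[15,12],[24,9],[25,0],[35,11],[37,0],[47,11],[49,0]]
[[11,9],[15,12],[24,9],[25,0],[35,11],[37,0],[47,11],[49,0]]
[[11,9],[15,12],[24,9],[25,0],[26,11],[27,0],[35,11],[37,0],[47,11],[49,0]]
[[8,9],[10,0],[11,9],[15,12],[24,9],[25,0],[26,11],[27,0],[35,11],[37,0],[47,11],[49,0]]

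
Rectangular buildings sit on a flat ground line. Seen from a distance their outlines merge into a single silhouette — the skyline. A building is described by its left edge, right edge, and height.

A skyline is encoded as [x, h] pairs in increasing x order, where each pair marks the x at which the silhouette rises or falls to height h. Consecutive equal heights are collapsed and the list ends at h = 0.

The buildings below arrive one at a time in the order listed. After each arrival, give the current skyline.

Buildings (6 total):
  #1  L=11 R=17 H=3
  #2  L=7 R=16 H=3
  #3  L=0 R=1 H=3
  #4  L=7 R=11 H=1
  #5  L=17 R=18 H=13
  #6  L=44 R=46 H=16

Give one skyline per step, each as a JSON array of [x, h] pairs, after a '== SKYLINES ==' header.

== SKYLINES ==
[[11,3],[17,0]]
[[7,3],[17,0]]
[[0,3],[1,0],[7,3],[17,0]]
[[0,3],[1,0],[7,3],[17,0]]
[[0,3],[1,0],[7,3],[17,13],[18,0]]
[[0,3],[1,0],[7,3],[17,13],[18,0],[44,16],[46,0]]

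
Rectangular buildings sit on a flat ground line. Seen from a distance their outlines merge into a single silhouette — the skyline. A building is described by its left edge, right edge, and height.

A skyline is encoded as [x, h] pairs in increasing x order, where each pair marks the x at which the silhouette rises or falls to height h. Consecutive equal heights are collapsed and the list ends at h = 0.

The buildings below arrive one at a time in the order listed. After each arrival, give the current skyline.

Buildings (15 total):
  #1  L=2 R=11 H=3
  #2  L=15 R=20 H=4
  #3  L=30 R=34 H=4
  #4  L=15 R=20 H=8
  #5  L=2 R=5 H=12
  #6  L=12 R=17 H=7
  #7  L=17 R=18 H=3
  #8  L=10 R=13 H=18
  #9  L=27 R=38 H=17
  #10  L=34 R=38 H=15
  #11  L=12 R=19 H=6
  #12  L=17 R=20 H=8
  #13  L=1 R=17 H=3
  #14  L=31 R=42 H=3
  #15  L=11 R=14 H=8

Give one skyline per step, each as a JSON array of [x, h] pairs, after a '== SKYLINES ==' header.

== SKYLINES ==
[[2,3],[11,0]]
[[2,3],[11,0],[15,4],[20,0]]
[[2,3],[11,0],[15,4],[20,0],[30,4],[34,0]]
[[2,3],[11,0],[15,8],[20,0],[30,4],[34,0]]
[[2,12],[5,3],[11,0],[15,8],[20,0],[30,4],[34,0]]
[[2,12],[5,3],[11,0],[12,7],[15,8],[20,0],[30,4],[34,0]]
[[2,12],[5,3],[11,0],[12,7],[15,8],[20,0],[30,4],[34,0]]
[[2,12],[5,3],[10,18],[13,7],[15,8],[20,0],[30,4],[34,0]]
[[2,12],[5,3],[10,18],[13,7],[15,8],[20,0],[27,17],[38,0]]
[[2,12],[5,3],[10,18],[13,7],[15,8],[20,0],[27,17],[38,0]]
[[2,12],[5,3],[10,18],[13,7],[15,8],[20,0],[27,17],[38,0]]
[[2,12],[5,3],[10,18],[13,7],[15,8],[20,0],[27,17],[38,0]]
[[1,3],[2,12],[5,3],[10,18],[13,7],[15,8],[20,0],[27,17],[38,0]]
[[1,3],[2,12],[5,3],[10,18],[13,7],[15,8],[20,0],[27,17],[38,3],[42,0]]
[[1,3],[2,12],[5,3],[10,18],[13,8],[14,7],[15,8],[20,0],[27,17],[38,3],[42,0]]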